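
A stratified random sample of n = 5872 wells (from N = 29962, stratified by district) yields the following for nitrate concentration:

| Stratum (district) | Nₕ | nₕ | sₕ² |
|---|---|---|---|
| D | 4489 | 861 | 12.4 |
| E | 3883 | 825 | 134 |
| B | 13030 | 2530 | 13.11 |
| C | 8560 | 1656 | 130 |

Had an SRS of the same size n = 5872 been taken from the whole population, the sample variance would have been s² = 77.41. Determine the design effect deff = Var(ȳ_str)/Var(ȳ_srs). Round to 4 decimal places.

0.7894

Var(ȳ_str) = Σ Wₕ²(1−fₕ)sₕ²/nₕ with Wₕ = Nₕ/29962:
  D: (4489/29962)²·(1−861/4489)·12.4/861 = 2.6127257 × 10^-4
  E: (3883/29962)²·(1−825/3883)·134/825 = 0.0021483949
  B: (13030/29962)²·(1−2530/13030)·13.11/2530 = 7.8972209 × 10^-4
  C: (8560/29962)²·(1−1656/8560)·130/1656 = 0.0051679222
  → Var(ȳ_str) = 0.0083673118.
Var(ȳ_srs) = (1 − 5872/29962)·77.41/5872 = 0.010599296.
deff = 0.0083673118 / 0.010599296 = 0.7894.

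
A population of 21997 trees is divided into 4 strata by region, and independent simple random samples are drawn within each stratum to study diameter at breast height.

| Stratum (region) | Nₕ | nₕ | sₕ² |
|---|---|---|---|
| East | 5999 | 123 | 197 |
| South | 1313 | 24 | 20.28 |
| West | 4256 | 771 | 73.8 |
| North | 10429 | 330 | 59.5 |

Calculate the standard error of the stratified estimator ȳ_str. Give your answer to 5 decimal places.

Var(ȳ_str) = Σₕ Wₕ²(1 − fₕ)sₕ²/nₕ with Wₕ = Nₕ/N, N = 21997.
East: Wₕ = 0.27271901; term = 0.27271901²·(1 − 0.02050342)·197/123 = 0.11667958.
South: Wₕ = 0.05968996; term = 0.05968996²·(1 − 0.01827875)·20.28/24 = 0.0029556121.
West: Wₕ = 0.19348093; term = 0.19348093²·(1 − 0.18115602)·73.8/771 = 0.0029341308.
North: Wₕ = 0.47411011; term = 0.47411011²·(1 − 0.03164254)·59.5/330 = 0.039246159.
Sum = 0.16181548.
SE = √(0.16181548) = 0.40226.

0.40226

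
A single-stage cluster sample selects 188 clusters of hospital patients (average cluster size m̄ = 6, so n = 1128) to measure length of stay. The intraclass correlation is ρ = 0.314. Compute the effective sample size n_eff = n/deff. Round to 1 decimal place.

deff = 1 + (6 − 1)·0.314 = 1 + 1.57 = 2.57.
n_eff = 1128 / 2.57 = 438.9.

438.9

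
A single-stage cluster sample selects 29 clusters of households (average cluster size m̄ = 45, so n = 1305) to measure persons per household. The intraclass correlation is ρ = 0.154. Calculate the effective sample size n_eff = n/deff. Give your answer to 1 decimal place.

deff = 1 + (45 − 1)·0.154 = 1 + 6.776 = 7.776.
n_eff = 1305 / 7.776 = 167.8.

167.8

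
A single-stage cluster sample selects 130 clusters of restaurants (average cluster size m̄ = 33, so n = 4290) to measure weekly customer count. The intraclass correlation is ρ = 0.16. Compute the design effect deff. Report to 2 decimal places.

6.12

deff = 1 + (33 − 1)·0.16 = 1 + 5.12 = 6.12.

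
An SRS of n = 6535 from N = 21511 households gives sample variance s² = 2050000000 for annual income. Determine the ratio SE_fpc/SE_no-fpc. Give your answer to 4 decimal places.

0.8344

f = n/N = 6535/21511 = 0.30379806.
SE_no-fpc = √(s²/n) = 560.08525; SE_fpc = √((1−f)s²/n) = 467.32794.
Ratio = √(1−f) = 0.83438717.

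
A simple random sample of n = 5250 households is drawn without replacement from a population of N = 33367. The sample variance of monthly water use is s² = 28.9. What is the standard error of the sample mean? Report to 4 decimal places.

0.0681

Under SRS without replacement, Var(ȳ) = (1 − f)·s²/n with f = n/N = 5250/33367 = 0.15734109.
Var(ȳ) = (1 − 0.15734109)·28.9/5250 = 0.84265891·0.0055047619 = 0.0046386367.
SE(ȳ) = √(0.0046386367) = 0.0681.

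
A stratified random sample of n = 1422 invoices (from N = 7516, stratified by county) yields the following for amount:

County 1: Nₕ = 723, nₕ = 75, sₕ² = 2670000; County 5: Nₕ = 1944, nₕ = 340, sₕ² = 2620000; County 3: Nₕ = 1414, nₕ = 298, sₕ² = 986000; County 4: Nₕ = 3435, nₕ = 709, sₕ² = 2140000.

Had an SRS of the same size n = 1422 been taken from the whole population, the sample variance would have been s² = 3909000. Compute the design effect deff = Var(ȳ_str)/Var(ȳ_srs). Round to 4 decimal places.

Var(ȳ_str) = Σ Wₕ²(1−fₕ)sₕ²/nₕ with Wₕ = Nₕ/7516:
  County 1: (723/7516)²·(1−75/723)·2670000/75 = 295.2499
  County 5: (1944/7516)²·(1−340/1944)·2620000/340 = 425.35296
  County 3: (1414/7516)²·(1−298/1414)·986000/298 = 92.427395
  County 4: (3435/7516)²·(1−709/3435)·2140000/709 = 500.31853
  → Var(ȳ_str) = 1313.3488.
Var(ȳ_srs) = (1 − 1422/7516)·3909000/1422 = 2228.8547.
deff = 1313.3488 / 2228.8547 = 0.5892.

0.5892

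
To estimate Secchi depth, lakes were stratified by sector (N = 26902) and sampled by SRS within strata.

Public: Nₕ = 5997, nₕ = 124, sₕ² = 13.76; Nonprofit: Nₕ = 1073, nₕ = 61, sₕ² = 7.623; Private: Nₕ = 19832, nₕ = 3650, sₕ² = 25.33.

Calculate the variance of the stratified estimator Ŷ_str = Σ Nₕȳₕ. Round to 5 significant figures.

Var(Ŷ_str) = Σₕ Nₕ²(1 − fₕ)sₕ²/nₕ.
Public: 5997²·(1 − 124/5997)·13.76/124 = 3.9083261 × 10^6.
Nonprofit: 1073²·(1 − 61/1073)·7.623/61 = 135698.9.
Private: 19832²·(1 − 3650/19832)·25.33/3650 = 2.2271068 × 10^6.
Sum = 6.2711318 × 10^6.

6.2711 × 10^6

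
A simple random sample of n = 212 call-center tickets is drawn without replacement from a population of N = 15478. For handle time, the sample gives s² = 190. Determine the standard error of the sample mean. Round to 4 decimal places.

0.9402

Under SRS without replacement, Var(ȳ) = (1 − f)·s²/n with f = n/N = 212/15478 = 0.01369686.
Var(ȳ) = (1 − 0.01369686)·190/212 = 0.98630314·0.89622642 = 0.88395093.
SE(ȳ) = √(0.88395093) = 0.9402.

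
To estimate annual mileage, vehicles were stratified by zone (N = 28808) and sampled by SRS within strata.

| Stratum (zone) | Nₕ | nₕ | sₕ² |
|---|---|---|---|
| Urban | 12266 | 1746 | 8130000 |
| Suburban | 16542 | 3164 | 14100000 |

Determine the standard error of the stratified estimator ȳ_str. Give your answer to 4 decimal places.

43.7302

Var(ȳ_str) = Σₕ Wₕ²(1 − fₕ)sₕ²/nₕ with Wₕ = Nₕ/N, N = 28808.
Urban: Wₕ = 0.42578450; term = 0.42578450²·(1 − 0.14234469)·8130000/1746 = 724.00037.
Suburban: Wₕ = 0.57421550; term = 0.57421550²·(1 − 0.19127070)·14100000/3164 = 1188.3261.
Sum = 1912.3265.
SE = √(1912.3265) = 43.7302.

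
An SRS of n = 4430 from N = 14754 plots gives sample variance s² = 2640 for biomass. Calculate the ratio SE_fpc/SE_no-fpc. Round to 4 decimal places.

0.8365

f = n/N = 4430/14754 = 0.30025756.
SE_no-fpc = √(s²/n) = 0.77196943; SE_fpc = √((1−f)s²/n) = 0.64575713.
Ratio = √(1−f) = 0.83650609.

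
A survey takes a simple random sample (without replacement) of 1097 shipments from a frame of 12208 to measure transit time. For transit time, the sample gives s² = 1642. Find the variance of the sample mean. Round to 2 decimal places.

1.36

Under SRS without replacement, Var(ȳ) = (1 − f)·s²/n with f = n/N = 1097/12208 = 0.08985911.
Var(ȳ) = (1 − 0.08985911)·1642/1097 = 0.91014089·1.4968095 = 1.3623075.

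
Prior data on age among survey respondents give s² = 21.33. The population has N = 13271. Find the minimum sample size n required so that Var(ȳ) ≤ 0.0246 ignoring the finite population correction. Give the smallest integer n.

868

Without fpc, n₀ = s²/D = 21.33/0.0246 = 867.0732.
Rounding up, n = 868.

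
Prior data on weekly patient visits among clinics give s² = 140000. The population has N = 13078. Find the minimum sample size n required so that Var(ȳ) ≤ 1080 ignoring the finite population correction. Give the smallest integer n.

130

Without fpc, n₀ = s²/D = 140000/1080 = 129.6296.
Rounding up, n = 130.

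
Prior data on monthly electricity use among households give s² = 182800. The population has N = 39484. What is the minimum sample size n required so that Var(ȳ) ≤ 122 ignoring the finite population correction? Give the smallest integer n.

Without fpc, n₀ = s²/D = 182800/122 = 1498.3607.
Rounding up, n = 1499.

1499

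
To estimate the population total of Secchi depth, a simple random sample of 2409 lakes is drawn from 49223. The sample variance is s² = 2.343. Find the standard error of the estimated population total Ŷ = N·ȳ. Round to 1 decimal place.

1497.1

Var(Ŷ) = N²·Var(ȳ) = N²·(1 − n/N)·s²/n.
f = 2409/49223 = 0.04894054; Var(ȳ) = 0.95105946·2.343/2409 = 9.2500304 × 10^-4.
Var(Ŷ) = 49223² · (9.2500304 × 10^-4) = 2.2411933 × 10^6.
SE(Ŷ) = √(2.2411933 × 10^6) = 1497.1.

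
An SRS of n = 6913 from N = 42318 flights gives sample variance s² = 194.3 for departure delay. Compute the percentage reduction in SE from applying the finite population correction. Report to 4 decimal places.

8.5319

f = n/N = 6913/42318 = 0.16335838.
SE_no-fpc = √(s²/n) = 0.16764983; SE_fpc = √((1−f)s²/n) = 0.15334614.
Ratio = √(1−f) = 0.91468116. Reduction = 100·(1 − 0.91468116) = 8.5319%.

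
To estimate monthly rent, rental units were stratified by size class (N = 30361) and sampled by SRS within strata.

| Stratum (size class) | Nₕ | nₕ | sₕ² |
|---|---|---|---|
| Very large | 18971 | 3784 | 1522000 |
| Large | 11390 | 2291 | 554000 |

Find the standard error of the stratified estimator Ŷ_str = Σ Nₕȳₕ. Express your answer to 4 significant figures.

Var(Ŷ_str) = Σₕ Nₕ²(1 − fₕ)sₕ²/nₕ.
Very large: 18971²·(1 − 3784/18971)·1522000/3784 = 1.158846 × 10^11.
Large: 11390²·(1 − 2291/11390)·554000/2291 = 2.5061212 × 10^10.
Sum = 1.4094581 × 10^11.
SE = √(1.4094581 × 10^11) = 375400.

375400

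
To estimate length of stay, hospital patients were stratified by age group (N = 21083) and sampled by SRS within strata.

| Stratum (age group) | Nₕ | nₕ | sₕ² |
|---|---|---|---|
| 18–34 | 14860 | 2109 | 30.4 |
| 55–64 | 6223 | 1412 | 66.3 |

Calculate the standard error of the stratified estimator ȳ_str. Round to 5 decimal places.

0.09647

Var(ȳ_str) = Σₕ Wₕ²(1 − fₕ)sₕ²/nₕ with Wₕ = Nₕ/N, N = 21083.
18–34: Wₕ = 0.70483328; term = 0.70483328²·(1 − 0.14192463)·30.4/2109 = 0.006144623.
55–64: Wₕ = 0.29516672; term = 0.29516672²·(1 − 0.22690021)·66.3/1412 = 0.0031626357.
Sum = 0.0093072587.
SE = √(0.0093072587) = 0.09647.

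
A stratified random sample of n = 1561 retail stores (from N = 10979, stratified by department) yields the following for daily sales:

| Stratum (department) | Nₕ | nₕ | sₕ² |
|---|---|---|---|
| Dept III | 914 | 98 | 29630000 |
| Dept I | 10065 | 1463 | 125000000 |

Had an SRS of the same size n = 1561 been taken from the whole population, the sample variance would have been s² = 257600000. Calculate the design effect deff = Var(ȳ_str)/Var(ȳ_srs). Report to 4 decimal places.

0.4467

Var(ȳ_str) = Σ Wₕ²(1−fₕ)sₕ²/nₕ with Wₕ = Nₕ/10979:
  Dept III: (914/10979)²·(1−98/914)·29630000/98 = 1870.7526
  Dept I: (10065/10979)²·(1−1463/10065)·125000000/1463 = 61369.606
  → Var(ȳ_str) = 63240.359.
Var(ȳ_srs) = (1 − 1561/10979)·257600000/1561 = 141559.45.
deff = 63240.359 / 141559.45 = 0.4467.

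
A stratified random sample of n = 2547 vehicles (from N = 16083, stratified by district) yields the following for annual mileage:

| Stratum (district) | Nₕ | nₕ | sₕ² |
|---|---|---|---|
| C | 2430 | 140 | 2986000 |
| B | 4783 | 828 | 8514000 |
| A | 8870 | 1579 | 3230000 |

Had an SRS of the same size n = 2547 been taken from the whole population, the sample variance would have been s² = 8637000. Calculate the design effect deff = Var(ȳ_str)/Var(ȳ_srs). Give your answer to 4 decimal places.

0.6035

Var(ȳ_str) = Σ Wₕ²(1−fₕ)sₕ²/nₕ with Wₕ = Nₕ/16083:
  C: (2430/16083)²·(1−140/2430)·2986000/140 = 458.84859
  B: (4783/16083)²·(1−828/4783)·8514000/828 = 751.99691
  A: (8870/16083)²·(1−1579/8870)·3230000/1579 = 511.4427
  → Var(ȳ_str) = 1722.2882.
Var(ȳ_srs) = (1 − 2547/16083)·8637000/2547 = 2854.0216.
deff = 1722.2882 / 2854.0216 = 0.6035.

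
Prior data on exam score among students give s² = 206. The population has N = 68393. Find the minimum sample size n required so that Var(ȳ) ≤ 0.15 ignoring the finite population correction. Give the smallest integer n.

Without fpc, n₀ = s²/D = 206/0.15 = 1373.3333.
Rounding up, n = 1374.

1374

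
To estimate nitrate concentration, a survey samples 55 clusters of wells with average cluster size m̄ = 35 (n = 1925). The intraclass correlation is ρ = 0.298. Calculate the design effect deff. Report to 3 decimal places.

11.132

deff = 1 + (35 − 1)·0.298 = 1 + 10.132 = 11.132.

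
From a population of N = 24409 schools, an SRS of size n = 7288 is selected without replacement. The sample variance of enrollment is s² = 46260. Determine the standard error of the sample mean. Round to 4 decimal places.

Under SRS without replacement, Var(ȳ) = (1 − f)·s²/n with f = n/N = 7288/24409 = 0.29857839.
Var(ȳ) = (1 − 0.29857839)·46260/7288 = 0.70142161·6.3474204 = 4.4522178.
SE(ȳ) = √(4.4522178) = 2.1100.

2.1100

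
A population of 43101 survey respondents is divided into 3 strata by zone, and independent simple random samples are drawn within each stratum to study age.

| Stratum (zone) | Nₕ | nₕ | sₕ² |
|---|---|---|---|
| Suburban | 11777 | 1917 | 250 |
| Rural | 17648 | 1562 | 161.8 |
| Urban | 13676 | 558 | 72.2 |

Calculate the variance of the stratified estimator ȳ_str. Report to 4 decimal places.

Var(ȳ_str) = Σₕ Wₕ²(1 − fₕ)sₕ²/nₕ with Wₕ = Nₕ/N, N = 43101.
Suburban: Wₕ = 0.27324192; term = 0.27324192²·(1 − 0.16277490)·250/1917 = 0.008151824.
Rural: Wₕ = 0.40945686; term = 0.40945686²·(1 − 0.08850861)·161.8/1562 = 0.015829469.
Urban: Wₕ = 0.31730122; term = 0.31730122²·(1 − 0.04080140)·72.2/558 = 0.01249554.
Sum = 0.036476833.

0.0365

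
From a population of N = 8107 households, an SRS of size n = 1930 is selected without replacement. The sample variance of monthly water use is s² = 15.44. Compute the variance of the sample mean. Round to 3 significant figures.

0.00610

Under SRS without replacement, Var(ȳ) = (1 − f)·s²/n with f = n/N = 1930/8107 = 0.23806587.
Var(ȳ) = (1 − 0.23806587)·15.44/1930 = 0.76193413·0.008 = 0.006095473.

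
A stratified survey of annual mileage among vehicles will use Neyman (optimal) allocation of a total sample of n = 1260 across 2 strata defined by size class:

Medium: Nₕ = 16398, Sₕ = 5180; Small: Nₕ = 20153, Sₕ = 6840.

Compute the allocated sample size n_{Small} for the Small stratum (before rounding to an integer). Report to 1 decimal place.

779.6

Neyman allocation: nₕ = n·NₕSₕ / Σⱼ NⱼSⱼ.
Σ NⱼSⱼ = 16398·5180 + 20153·6840 = 2.2278816 × 10^8.
n_{Small} = 1260·20153·6840 / (2.2278816 × 10^8) = 779.6.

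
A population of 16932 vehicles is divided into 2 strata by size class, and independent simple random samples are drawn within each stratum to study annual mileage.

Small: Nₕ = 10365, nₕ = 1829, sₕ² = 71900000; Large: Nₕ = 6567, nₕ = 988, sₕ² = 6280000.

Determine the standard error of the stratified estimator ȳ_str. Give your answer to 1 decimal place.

113.8

Var(ȳ_str) = Σₕ Wₕ²(1 − fₕ)sₕ²/nₕ with Wₕ = Nₕ/N, N = 16932.
Small: Wₕ = 0.61215450; term = 0.61215450²·(1 − 0.17645924)·71900000/1829 = 12131.72.
Large: Wₕ = 0.38784550; term = 0.38784550²·(1 − 0.15044922)·6280000/988 = 812.2871.
Sum = 12944.007.
SE = √(12944.007) = 113.8.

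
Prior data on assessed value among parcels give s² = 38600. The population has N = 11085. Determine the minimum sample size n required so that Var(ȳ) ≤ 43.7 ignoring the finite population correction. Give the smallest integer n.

884

Without fpc, n₀ = s²/D = 38600/43.7 = 883.2952.
Rounding up, n = 884.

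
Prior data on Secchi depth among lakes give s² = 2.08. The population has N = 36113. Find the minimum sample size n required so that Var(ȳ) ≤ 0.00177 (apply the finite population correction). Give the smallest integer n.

1139

Without fpc, n₀ = s²/D = 2.08/0.00177 = 1175.1412.
With fpc, (1 − n/N)·s²/n ≤ D requires n ≥ n₀/(1 + n₀/N) = 1175.1412/(1 + 1175.1412/36113) = 1138.1065.
Rounding up, n = 1139.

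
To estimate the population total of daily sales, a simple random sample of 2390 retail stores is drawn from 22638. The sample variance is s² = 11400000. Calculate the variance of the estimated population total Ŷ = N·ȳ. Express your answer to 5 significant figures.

Var(Ŷ) = N²·Var(ȳ) = N²·(1 − n/N)·s²/n.
f = 2390/22638 = 0.10557470; Var(ȳ) = 0.89442530·11400000/2390 = 4266.2964.
Var(Ŷ) = 22638² · 4266.2964 = 2.1863875 × 10^12.

2.1864 × 10^12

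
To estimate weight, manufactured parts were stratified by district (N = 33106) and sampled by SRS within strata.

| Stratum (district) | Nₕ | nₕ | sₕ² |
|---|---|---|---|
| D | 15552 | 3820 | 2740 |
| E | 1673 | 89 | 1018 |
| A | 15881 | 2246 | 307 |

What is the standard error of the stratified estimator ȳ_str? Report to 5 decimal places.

0.41722

Var(ȳ_str) = Σₕ Wₕ²(1 − fₕ)sₕ²/nₕ with Wₕ = Nₕ/N, N = 33106.
D: Wₕ = 0.46976379; term = 0.46976379²·(1 − 0.24562757)·2740/3820 = 0.11940763.
E: Wₕ = 0.05053465; term = 0.05053465²·(1 − 0.05319785)·1018/89 = 0.027656389.
A: Wₕ = 0.47970156; term = 0.47970156²·(1 − 0.14142686)·307/2246 = 0.027005249.
Sum = 0.17406927.
SE = √(0.17406927) = 0.41722.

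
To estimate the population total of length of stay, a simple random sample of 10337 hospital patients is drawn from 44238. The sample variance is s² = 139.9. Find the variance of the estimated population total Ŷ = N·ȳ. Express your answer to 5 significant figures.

Var(Ŷ) = N²·Var(ȳ) = N²·(1 − n/N)·s²/n.
f = 10337/44238 = 0.23366789; Var(ȳ) = 0.76633211·139.9/10337 = 0.010371468.
Var(Ŷ) = 44238² · 0.010371468 = 2.029697 × 10^7.

2.0297 × 10^7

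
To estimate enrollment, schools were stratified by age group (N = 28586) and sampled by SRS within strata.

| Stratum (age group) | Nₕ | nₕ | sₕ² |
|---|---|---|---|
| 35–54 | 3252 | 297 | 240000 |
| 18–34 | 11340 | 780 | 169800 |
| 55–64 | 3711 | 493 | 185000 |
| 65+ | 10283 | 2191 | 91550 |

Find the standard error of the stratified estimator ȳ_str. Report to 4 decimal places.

7.1515

Var(ȳ_str) = Σₕ Wₕ²(1 − fₕ)sₕ²/nₕ with Wₕ = Nₕ/N, N = 28586.
35–54: Wₕ = 0.11376198; term = 0.11376198²·(1 − 0.09132841)·240000/297 = 9.5028973.
18–34: Wₕ = 0.39669768; term = 0.39669768²·(1 − 0.06878307)·169800/780 = 31.90166.
55–64: Wₕ = 0.12981879; term = 0.12981879²·(1 − 0.13284829)·185000/493 = 5.4839694.
65+: Wₕ = 0.35972154; term = 0.35972154²·(1 − 0.21307012)·91550/2191 = 4.2548563.
Sum = 51.143383.
SE = √(51.143383) = 7.1515.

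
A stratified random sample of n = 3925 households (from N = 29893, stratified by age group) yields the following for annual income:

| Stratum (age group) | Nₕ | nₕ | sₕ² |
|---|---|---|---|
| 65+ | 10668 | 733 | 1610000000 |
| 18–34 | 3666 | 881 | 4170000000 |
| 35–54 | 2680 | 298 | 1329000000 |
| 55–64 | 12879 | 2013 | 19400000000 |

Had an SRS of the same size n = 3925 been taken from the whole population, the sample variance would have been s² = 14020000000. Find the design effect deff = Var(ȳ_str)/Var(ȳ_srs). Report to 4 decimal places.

0.5981

Var(ȳ_str) = Σ Wₕ²(1−fₕ)sₕ²/nₕ with Wₕ = Nₕ/29893:
  65+: (10668/29893)²·(1−733/10668)·1610000000/733 = 260515.62
  18–34: (3666/29893)²·(1−881/3666)·4170000000/881 = 54080.264
  35–54: (2680/29893)²·(1−298/2680)·1329000000/298 = 31860.036
  55–64: (12879/29893)²·(1−2013/12879)·19400000000/2013 = 1.5092834 × 10^6
  → Var(ȳ_str) = 1.8557393 × 10^6.
Var(ȳ_srs) = (1 − 3925/29893)·14020000000/3925 = 3.1029684 × 10^6.
deff = (1.8557393 × 10^6) / (3.1029684 × 10^6) = 0.5981.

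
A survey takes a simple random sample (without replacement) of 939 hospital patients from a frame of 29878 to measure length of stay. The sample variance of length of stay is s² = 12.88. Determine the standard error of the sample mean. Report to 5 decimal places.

0.11526

Under SRS without replacement, Var(ȳ) = (1 − f)·s²/n with f = n/N = 939/29878 = 0.03142781.
Var(ȳ) = (1 − 0.03142781)·12.88/939 = 0.96857219·0.01371672 = 0.013285633.
SE(ȳ) = √(0.013285633) = 0.11526.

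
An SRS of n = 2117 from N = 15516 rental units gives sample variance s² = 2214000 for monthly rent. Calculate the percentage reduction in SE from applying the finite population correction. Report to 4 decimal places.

f = n/N = 2117/15516 = 0.13643980.
SE_no-fpc = √(s²/n) = 32.339134; SE_fpc = √((1−f)s²/n) = 30.05209.
Ratio = √(1−f) = 0.92927940. Reduction = 100·(1 − 0.92927940) = 7.0721%.

7.0721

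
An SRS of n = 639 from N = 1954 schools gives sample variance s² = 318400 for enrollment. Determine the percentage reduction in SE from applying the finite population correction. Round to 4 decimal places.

17.9647

f = n/N = 639/1954 = 0.32702149.
SE_no-fpc = √(s²/n) = 22.322154; SE_fpc = √((1−f)s²/n) = 18.312039.
Ratio = √(1−f) = 0.82035267. Reduction = 100·(1 − 0.82035267) = 17.9647%.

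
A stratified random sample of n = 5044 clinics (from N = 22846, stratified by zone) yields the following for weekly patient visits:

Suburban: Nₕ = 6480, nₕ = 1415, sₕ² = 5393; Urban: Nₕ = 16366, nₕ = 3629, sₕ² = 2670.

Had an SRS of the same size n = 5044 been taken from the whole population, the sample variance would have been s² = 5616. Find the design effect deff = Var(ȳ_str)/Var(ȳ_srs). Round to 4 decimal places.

0.6149

Var(ȳ_str) = Σ Wₕ²(1−fₕ)sₕ²/nₕ with Wₕ = Nₕ/22846:
  Suburban: (6480/22846)²·(1−1415/6480)·5393/1415 = 0.23966692
  Urban: (16366/22846)²·(1−3629/16366)·2670/3629 = 0.29384185
  → Var(ȳ_str) = 0.53350877.
Var(ȳ_srs) = (1 − 5044/22846)·5616/5044 = 0.86758222.
deff = 0.53350877 / 0.86758222 = 0.6149.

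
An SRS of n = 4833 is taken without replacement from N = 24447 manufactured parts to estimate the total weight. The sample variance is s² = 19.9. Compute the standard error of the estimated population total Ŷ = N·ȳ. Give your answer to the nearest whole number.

Var(Ŷ) = N²·Var(ȳ) = N²·(1 − n/N)·s²/n.
f = 4833/24447 = 0.19769297; Var(ȳ) = 0.80230703·19.9/4833 = 0.0033035195.
Var(Ŷ) = 24447² · 0.0033035195 = 1.9743676 × 10^6.
SE(Ŷ) = √(1.9743676 × 10^6) = 1405.

1405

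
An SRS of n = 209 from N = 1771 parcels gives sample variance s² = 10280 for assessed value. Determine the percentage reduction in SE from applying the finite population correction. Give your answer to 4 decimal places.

6.0858

f = n/N = 209/1771 = 0.11801242.
SE_no-fpc = √(s²/n) = 7.0133161; SE_fpc = √((1−f)s²/n) = 6.5864993.
Ratio = √(1−f) = 0.93914194. Reduction = 100·(1 − 0.93914194) = 6.0858%.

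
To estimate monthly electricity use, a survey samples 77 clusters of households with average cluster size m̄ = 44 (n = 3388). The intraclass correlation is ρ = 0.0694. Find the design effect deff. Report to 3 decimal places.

3.984

deff = 1 + (44 − 1)·0.0694 = 1 + 2.9842 = 3.9842.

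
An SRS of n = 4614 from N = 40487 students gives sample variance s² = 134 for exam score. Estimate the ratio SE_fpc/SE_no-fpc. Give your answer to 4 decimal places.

0.9413

f = n/N = 4614/40487 = 0.11396251.
SE_no-fpc = √(s²/n) = 0.17041727; SE_fpc = √((1−f)s²/n) = 0.16041303.
Ratio = √(1−f) = 0.94129565.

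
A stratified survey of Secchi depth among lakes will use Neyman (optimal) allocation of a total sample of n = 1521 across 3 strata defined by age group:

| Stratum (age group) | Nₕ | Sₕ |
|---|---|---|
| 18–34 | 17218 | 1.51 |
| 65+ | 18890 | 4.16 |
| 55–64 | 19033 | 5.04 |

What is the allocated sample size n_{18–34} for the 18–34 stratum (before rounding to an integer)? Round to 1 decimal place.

Neyman allocation: nₕ = n·NₕSₕ / Σⱼ NⱼSⱼ.
Σ NⱼSⱼ = 17218·1.51 + 18890·4.16 + 19033·5.04 = 200507.9.
n_{18–34} = 1521·17218·1.51 / 200507.9 = 197.2.

197.2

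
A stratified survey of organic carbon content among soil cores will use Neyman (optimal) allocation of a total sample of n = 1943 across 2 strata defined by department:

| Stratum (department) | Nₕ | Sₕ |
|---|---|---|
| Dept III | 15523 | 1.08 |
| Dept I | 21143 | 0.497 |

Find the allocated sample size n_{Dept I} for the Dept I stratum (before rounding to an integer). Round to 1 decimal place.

Neyman allocation: nₕ = n·NₕSₕ / Σⱼ NⱼSⱼ.
Σ NⱼSⱼ = 15523·1.08 + 21143·0.497 = 27272.911.
n_{Dept I} = 1943·21143·0.497 / 27272.911 = 748.6.

748.6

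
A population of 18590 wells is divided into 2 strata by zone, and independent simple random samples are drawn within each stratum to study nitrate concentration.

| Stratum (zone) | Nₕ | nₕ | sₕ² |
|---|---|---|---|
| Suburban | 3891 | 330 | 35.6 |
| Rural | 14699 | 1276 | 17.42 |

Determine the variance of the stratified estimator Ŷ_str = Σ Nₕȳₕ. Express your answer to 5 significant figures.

Var(Ŷ_str) = Σₕ Nₕ²(1 − fₕ)sₕ²/nₕ.
Suburban: 3891²·(1 − 330/3891)·35.6/330 = 1.4947524 × 10^6.
Rural: 14699²·(1 − 1276/14699)·17.42/1276 = 2.6936109 × 10^6.
Sum = 4.1883633 × 10^6.

4.1884 × 10^6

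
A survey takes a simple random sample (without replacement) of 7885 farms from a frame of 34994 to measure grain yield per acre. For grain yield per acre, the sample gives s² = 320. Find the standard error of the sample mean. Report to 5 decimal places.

0.17731

Under SRS without replacement, Var(ȳ) = (1 − f)·s²/n with f = n/N = 7885/34994 = 0.22532434.
Var(ȳ) = (1 − 0.22532434)·320/7885 = 0.77467566·0.040583386 = 0.031438961.
SE(ȳ) = √(0.031438961) = 0.17731.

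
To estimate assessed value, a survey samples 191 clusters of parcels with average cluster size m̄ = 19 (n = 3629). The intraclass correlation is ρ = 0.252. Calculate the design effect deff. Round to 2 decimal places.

deff = 1 + (19 − 1)·0.252 = 1 + 4.536 = 5.536.

5.54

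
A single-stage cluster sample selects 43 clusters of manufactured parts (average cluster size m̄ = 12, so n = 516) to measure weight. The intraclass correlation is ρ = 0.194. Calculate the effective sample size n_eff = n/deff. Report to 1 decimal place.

164.6

deff = 1 + (12 − 1)·0.194 = 1 + 2.134 = 3.134.
n_eff = 516 / 3.134 = 164.6.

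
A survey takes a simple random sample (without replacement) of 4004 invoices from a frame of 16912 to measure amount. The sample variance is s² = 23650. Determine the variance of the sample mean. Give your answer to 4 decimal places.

4.5082

Under SRS without replacement, Var(ȳ) = (1 − f)·s²/n with f = n/N = 4004/16912 = 0.23675497.
Var(ȳ) = (1 − 0.23675497)·23650/4004 = 0.76324503·5.9065934 = 4.5081781.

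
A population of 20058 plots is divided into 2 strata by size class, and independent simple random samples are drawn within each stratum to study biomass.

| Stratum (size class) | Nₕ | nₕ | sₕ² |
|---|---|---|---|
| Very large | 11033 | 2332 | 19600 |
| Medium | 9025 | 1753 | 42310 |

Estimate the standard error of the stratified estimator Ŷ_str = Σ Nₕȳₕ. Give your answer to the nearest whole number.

Var(Ŷ_str) = Σₕ Nₕ²(1 − fₕ)sₕ²/nₕ.
Very large: 11033²·(1 − 2332/11033)·19600/2332 = 8.0684537 × 10^8.
Medium: 9025²·(1 − 1753/9025)·42310/1753 = 1.5840256 × 10^9.
Sum = 2.390871 × 10^9.
SE = √(2.390871 × 10^9) = 48897.

48897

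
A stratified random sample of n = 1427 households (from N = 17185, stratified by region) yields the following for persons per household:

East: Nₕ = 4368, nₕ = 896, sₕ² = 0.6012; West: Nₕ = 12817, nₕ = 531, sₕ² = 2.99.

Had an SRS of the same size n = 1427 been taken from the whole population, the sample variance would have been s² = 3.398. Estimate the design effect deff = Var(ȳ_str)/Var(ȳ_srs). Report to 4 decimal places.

Var(ȳ_str) = Σ Wₕ²(1−fₕ)sₕ²/nₕ with Wₕ = Nₕ/17185:
  East: (4368/17185)²·(1−896/4368)·0.6012/896 = 3.4456744 × 10^-5
  West: (12817/17185)²·(1−531/12817)·2.99/531 = 0.0030024411
  → Var(ȳ_str) = 0.0030368978.
Var(ȳ_srs) = (1 − 1427/17185)·3.398/1427 = 0.0021834888.
deff = 0.0030368978 / 0.0021834888 = 1.3908.

1.3908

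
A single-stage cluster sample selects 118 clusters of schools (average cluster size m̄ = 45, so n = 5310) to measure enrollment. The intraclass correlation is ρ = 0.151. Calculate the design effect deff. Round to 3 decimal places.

deff = 1 + (45 − 1)·0.151 = 1 + 6.644 = 7.644.

7.644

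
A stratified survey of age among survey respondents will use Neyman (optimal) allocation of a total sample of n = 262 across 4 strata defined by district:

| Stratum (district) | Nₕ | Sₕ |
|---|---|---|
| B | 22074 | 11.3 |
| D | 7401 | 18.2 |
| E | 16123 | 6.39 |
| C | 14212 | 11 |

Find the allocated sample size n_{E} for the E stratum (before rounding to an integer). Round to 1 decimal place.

41.9

Neyman allocation: nₕ = n·NₕSₕ / Σⱼ NⱼSⱼ.
Σ NⱼSⱼ = 22074·11.3 + 7401·18.2 + 16123·6.39 + 14212·11 = 643492.37.
n_{E} = 262·16123·6.39 / 643492.37 = 41.9.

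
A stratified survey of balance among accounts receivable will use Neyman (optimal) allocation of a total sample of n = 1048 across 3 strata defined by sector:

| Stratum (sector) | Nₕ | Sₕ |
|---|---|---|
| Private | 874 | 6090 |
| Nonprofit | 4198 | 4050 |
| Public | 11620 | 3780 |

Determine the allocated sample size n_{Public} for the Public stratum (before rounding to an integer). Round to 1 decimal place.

Neyman allocation: nₕ = n·NₕSₕ / Σⱼ NⱼSⱼ.
Σ NⱼSⱼ = 874·6090 + 4198·4050 + 11620·3780 = 6.624816 × 10^7.
n_{Public} = 1048·11620·3780 / (6.624816 × 10^7) = 694.8.

694.8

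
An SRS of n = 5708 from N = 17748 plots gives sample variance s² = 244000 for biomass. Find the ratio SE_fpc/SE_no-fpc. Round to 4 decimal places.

f = n/N = 5708/17748 = 0.32161370.
SE_no-fpc = √(s²/n) = 6.5381207; SE_fpc = √((1−f)s²/n) = 5.3850714.
Ratio = √(1−f) = 0.82364209.

0.8236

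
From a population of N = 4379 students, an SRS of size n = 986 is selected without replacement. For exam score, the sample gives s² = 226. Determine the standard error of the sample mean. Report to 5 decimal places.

0.42142

Under SRS without replacement, Var(ȳ) = (1 − f)·s²/n with f = n/N = 986/4379 = 0.22516556.
Var(ȳ) = (1 − 0.22516556)·226/986 = 0.77483444·0.22920892 = 0.17759897.
SE(ȳ) = √(0.17759897) = 0.42142.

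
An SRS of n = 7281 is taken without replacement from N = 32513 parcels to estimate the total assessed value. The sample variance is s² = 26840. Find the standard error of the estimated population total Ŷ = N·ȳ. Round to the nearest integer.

54992

Var(Ŷ) = N²·Var(ȳ) = N²·(1 − n/N)·s²/n.
f = 7281/32513 = 0.22394119; Var(ȳ) = 0.77605881·26840/7281 = 2.8607909.
Var(Ŷ) = 32513² · 2.8607909 = 3.0241282 × 10^9.
SE(Ŷ) = √(3.0241282 × 10^9) = 54992.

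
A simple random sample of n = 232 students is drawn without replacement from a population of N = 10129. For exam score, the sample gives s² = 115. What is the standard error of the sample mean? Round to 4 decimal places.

Under SRS without replacement, Var(ȳ) = (1 − f)·s²/n with f = n/N = 232/10129 = 0.02290453.
Var(ȳ) = (1 − 0.02290453)·115/232 = 0.97709547·0.49568966 = 0.48433612.
SE(ȳ) = √(0.48433612) = 0.6959.

0.6959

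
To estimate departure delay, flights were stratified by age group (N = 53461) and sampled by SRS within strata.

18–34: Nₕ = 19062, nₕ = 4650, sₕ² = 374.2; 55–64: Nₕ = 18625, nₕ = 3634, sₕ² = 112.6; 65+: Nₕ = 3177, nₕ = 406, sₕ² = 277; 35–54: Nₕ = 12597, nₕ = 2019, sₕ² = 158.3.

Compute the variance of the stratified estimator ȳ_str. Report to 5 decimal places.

Var(ȳ_str) = Σₕ Wₕ²(1 − fₕ)sₕ²/nₕ with Wₕ = Nₕ/N, N = 53461.
18–34: Wₕ = 0.35655899; term = 0.35655899²·(1 − 0.24394082)·374.2/4650 = 0.0077351616.
55–64: Wₕ = 0.34838480; term = 0.34838480²·(1 − 0.19511409)·112.6/3634 = 0.0030269566.
65+: Wₕ = 0.05942650; term = 0.05942650²·(1 − 0.12779352)·277/406 = 0.002101519.
35–54: Wₕ = 0.23562971; term = 0.23562971²·(1 − 0.16027626)·158.3/2019 = 0.0036554524.
Sum = 0.01651909.

0.01652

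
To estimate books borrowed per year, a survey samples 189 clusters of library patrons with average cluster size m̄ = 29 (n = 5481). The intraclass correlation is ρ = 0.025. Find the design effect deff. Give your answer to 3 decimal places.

deff = 1 + (29 − 1)·0.025 = 1 + 0.7 = 1.7.

1.700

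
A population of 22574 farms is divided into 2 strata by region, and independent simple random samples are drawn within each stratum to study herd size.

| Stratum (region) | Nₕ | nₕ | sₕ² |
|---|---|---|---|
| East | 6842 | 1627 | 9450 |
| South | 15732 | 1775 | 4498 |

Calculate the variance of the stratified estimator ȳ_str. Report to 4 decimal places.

1.4986

Var(ȳ_str) = Σₕ Wₕ²(1 − fₕ)sₕ²/nₕ with Wₕ = Nₕ/N, N = 22574.
East: Wₕ = 0.30309205; term = 0.30309205²·(1 − 0.23779597)·9450/1627 = 0.40669103.
South: Wₕ = 0.69690795; term = 0.69690795²·(1 − 0.11282736)·4498/1775 = 1.091893.
Sum = 1.498584.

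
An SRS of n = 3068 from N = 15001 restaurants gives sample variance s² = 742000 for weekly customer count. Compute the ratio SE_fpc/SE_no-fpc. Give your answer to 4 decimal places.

f = n/N = 3068/15001 = 0.20451970.
SE_no-fpc = √(s²/n) = 15.551571; SE_fpc = √((1−f)s²/n) = 13.8704.
Ratio = √(1−f) = 0.89189702.

0.8919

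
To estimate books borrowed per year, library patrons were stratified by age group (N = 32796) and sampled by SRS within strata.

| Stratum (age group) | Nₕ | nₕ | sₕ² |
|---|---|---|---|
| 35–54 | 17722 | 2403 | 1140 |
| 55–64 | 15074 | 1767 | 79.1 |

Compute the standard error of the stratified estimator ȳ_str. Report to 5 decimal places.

Var(ȳ_str) = Σₕ Wₕ²(1 − fₕ)sₕ²/nₕ with Wₕ = Nₕ/N, N = 32796.
35–54: Wₕ = 0.54037078; term = 0.54037078²·(1 − 0.13559418)·1140/2403 = 0.11974364.
55–64: Wₕ = 0.45962922; term = 0.45962922²·(1 − 0.11722171)·79.1/1767 = 0.0083484691.
Sum = 0.12809211.
SE = √(0.12809211) = 0.35790.

0.35790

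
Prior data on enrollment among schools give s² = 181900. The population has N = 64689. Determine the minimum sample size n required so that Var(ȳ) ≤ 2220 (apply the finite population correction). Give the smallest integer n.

Without fpc, n₀ = s²/D = 181900/2220 = 81.9369.
With fpc, (1 − n/N)·s²/n ≤ D requires n ≥ n₀/(1 + n₀/N) = 81.9369/(1 + 81.9369/64689) = 81.8332.
Rounding up, n = 82.

82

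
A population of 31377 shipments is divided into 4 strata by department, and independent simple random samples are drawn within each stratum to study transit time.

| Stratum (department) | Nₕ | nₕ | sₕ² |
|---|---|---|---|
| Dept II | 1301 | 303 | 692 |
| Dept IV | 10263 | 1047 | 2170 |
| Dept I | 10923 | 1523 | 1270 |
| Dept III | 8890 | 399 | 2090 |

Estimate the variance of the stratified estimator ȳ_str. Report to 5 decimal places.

0.69071

Var(ȳ_str) = Σₕ Wₕ²(1 − fₕ)sₕ²/nₕ with Wₕ = Nₕ/N, N = 31377.
Dept II: Wₕ = 0.04146349; term = 0.04146349²·(1 − 0.23289777)·692/303 = 0.0030119549.
Dept IV: Wₕ = 0.32708672; term = 0.32708672²·(1 − 0.10201695)·2170/1047 = 0.19911639.
Dept I: Wₕ = 0.34812124; term = 0.34812124²·(1 − 0.13943056)·1270/1523 = 0.086966255.
Dept III: Wₕ = 0.28332855; term = 0.28332855²·(1 − 0.04488189)·2090/399 = 0.40161614.
Sum = 0.69071074.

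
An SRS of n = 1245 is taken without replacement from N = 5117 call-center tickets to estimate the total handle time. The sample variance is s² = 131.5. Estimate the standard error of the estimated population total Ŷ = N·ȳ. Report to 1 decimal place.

Var(Ŷ) = N²·Var(ȳ) = N²·(1 − n/N)·s²/n.
f = 1245/5117 = 0.24330662; Var(ȳ) = 0.75669338·131.5/1245 = 0.079923838.
Var(Ŷ) = 5117² · 0.079923838 = 2.0927009 × 10^6.
SE(Ŷ) = √(2.0927009 × 10^6) = 1446.6.

1446.6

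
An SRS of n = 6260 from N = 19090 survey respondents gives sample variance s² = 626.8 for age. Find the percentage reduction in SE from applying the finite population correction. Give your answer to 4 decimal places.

18.0195

f = n/N = 6260/19090 = 0.32792038.
SE_no-fpc = √(s²/n) = 0.31642976; SE_fpc = √((1−f)s²/n) = 0.25941058.
Ratio = √(1−f) = 0.81980462. Reduction = 100·(1 − 0.81980462) = 18.0195%.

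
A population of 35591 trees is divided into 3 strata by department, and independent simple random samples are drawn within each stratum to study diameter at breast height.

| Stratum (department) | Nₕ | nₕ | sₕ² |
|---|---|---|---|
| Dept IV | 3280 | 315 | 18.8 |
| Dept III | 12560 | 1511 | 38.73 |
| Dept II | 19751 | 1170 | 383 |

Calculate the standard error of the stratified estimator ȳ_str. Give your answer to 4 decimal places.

Var(ȳ_str) = Σₕ Wₕ²(1 − fₕ)sₕ²/nₕ with Wₕ = Nₕ/N, N = 35591.
Dept IV: Wₕ = 0.09215813; term = 0.09215813²·(1 − 0.09603659)·18.8/315 = 4.5821094 × 10^-4.
Dept III: Wₕ = 0.35289820; term = 0.35289820²·(1 − 0.12030255)·38.73/1511 = 0.0028081174.
Dept II: Wₕ = 0.55494367; term = 0.55494367²·(1 − 0.05923751)·383/1170 = 0.094839816.
Sum = 0.098106144.
SE = √(0.098106144) = 0.3132.

0.3132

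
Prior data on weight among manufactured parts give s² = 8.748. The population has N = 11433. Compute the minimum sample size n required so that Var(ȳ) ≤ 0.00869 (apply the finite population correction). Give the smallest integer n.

Without fpc, n₀ = s²/D = 8.748/0.00869 = 1006.6743.
With fpc, (1 − n/N)·s²/n ≤ D requires n ≥ n₀/(1 + n₀/N) = 1006.6743/(1 + 1006.6743/11433) = 925.2097.
Rounding up, n = 926.

926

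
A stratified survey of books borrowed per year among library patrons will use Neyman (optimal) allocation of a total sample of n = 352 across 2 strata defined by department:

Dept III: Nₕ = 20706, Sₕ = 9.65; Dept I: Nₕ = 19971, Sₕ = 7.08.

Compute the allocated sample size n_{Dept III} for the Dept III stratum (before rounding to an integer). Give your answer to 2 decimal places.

206.13

Neyman allocation: nₕ = n·NₕSₕ / Σⱼ NⱼSⱼ.
Σ NⱼSⱼ = 20706·9.65 + 19971·7.08 = 341207.58.
n_{Dept III} = 352·20706·9.65 / 341207.58 = 206.13.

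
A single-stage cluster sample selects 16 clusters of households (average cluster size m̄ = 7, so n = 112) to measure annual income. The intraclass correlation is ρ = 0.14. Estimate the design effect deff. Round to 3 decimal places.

1.840

deff = 1 + (7 − 1)·0.14 = 1 + 0.84 = 1.84.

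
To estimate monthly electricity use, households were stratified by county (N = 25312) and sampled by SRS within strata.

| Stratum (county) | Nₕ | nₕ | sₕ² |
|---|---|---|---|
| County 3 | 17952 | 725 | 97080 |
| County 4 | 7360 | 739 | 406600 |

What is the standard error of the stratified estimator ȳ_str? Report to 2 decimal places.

Var(ȳ_str) = Σₕ Wₕ²(1 − fₕ)sₕ²/nₕ with Wₕ = Nₕ/N, N = 25312.
County 3: Wₕ = 0.70922882; term = 0.70922882²·(1 − 0.04038547)·97080/725 = 64.634044.
County 4: Wₕ = 0.29077118; term = 0.29077118²·(1 − 0.10040761)·406600/739 = 41.847683.
Sum = 106.48173.
SE = √(106.48173) = 10.32.

10.32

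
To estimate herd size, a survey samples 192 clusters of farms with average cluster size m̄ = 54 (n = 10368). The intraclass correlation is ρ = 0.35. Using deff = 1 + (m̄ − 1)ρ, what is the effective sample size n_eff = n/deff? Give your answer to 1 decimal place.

deff = 1 + (54 − 1)·0.35 = 1 + 18.55 = 19.55.
n_eff = 10368 / 19.55 = 530.3.

530.3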